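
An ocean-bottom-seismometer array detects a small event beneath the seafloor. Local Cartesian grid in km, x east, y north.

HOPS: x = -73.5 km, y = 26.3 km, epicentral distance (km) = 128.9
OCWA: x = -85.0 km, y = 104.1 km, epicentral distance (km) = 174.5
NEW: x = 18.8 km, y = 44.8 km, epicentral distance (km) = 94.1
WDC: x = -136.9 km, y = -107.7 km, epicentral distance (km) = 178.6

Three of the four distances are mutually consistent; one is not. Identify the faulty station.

Solve using three stations at a time. Using HOPS, NEW, WDC (subtract circle equations pairwise → linear system) gives (x, y) ≈ (31.5, -48.4).
Distances from that point to each station vs reported:
  HOPS: calculated 128.8 vs reported 128.9 → residual 0.1 km
  OCWA: calculated 191.9 vs reported 174.5 → residual 17.4 km
  NEW: calculated 94.0 vs reported 94.1 → residual 0.1 km
  WDC: calculated 178.6 vs reported 178.6 → residual 0.0 km
HOPS, NEW, WDC are mutually consistent (residuals ≈ 0); OCWA is off by 17.4 km.

OCWA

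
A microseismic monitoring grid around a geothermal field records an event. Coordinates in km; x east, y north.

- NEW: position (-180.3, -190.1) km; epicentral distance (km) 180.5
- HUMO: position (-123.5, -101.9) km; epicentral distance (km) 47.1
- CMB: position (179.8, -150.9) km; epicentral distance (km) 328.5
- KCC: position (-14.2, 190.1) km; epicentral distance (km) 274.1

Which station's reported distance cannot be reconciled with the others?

NEW

Solve using three stations at a time. Using HUMO, CMB, KCC (subtract circle equations pairwise → linear system) gives (x, y) ≈ (-134.7, -56.1).
Distances from that point to each station vs reported:
  NEW: calculated 141.5 vs reported 180.5 → residual 39.0 km
  HUMO: calculated 47.2 vs reported 47.1 → residual 0.1 km
  CMB: calculated 328.5 vs reported 328.5 → residual 0.0 km
  KCC: calculated 274.1 vs reported 274.1 → residual 0.0 km
HUMO, CMB, KCC are mutually consistent (residuals ≈ 0); NEW is off by 39.0 km.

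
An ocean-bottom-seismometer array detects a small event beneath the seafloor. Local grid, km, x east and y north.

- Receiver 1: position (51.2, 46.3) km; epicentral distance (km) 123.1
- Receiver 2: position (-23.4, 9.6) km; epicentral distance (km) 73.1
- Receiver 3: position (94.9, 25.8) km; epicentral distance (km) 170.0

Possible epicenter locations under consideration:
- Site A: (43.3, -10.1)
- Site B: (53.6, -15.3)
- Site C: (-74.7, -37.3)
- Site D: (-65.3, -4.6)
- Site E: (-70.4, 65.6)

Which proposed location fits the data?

Site E

For each candidate, compare |candidate − station| to the reported distance:
Site A: residuals Receiver 1 66.1, Receiver 2 3.6, Receiver 3 107.1 → max 107.1 km
Site B: residuals Receiver 1 61.5, Receiver 2 7.8, Receiver 3 111.7 → max 111.7 km
Site C: residuals Receiver 1 28.0, Receiver 2 3.6, Receiver 3 11.0 → max 28.0 km
Site D: residuals Receiver 1 4.0, Receiver 2 28.9, Receiver 3 6.9 → max 28.9 km
Site E: residuals Receiver 1 0.0, Receiver 2 0.0, Receiver 3 0.0 → max 0.0 km
Only Site E has all residuals ≈ 0.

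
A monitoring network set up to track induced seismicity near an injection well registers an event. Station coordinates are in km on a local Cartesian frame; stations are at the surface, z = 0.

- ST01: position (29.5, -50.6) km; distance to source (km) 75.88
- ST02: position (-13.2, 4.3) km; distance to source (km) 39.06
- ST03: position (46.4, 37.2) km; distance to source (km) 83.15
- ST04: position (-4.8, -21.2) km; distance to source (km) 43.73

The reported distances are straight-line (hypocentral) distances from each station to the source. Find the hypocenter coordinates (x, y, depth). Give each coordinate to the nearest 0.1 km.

Each station gives a sphere (x−x_i)² + (y−y_i)² + z² = d_i² (stations at z=0).
Subtracting the ST01 sphere from ST02 and ST03: z² cancels, leaving linear equations in x and y:
-85.4 x + 109.8 y = 994.21
33.8 x + 175.6 y = -1049.96
Solving: x ≈ -15.495, y ≈ -2.997 km (keep extra digits for the depth step; rounded: -15.5, -3.0).
Then from the ST01 sphere: z² = 75.88² − (x − 29.5)² − (y + 50.6)² with x = -15.495, y = -2.997, so z ≈ 38.304 ≈ 38.3 km.

(-15.5, -3.0, 38.3)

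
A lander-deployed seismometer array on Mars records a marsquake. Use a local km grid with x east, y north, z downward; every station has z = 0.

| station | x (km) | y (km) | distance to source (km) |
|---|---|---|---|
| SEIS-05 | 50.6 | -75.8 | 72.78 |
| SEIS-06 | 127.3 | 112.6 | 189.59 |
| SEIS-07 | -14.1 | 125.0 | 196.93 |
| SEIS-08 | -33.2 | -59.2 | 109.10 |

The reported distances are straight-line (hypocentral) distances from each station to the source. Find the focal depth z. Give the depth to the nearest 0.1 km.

depth ≈ 67.2 km

Each station gives a sphere (x−x_i)² + (y−y_i)² + z² = d_i² (stations at z=0).
Subtracting the SEIS-05 sphere from SEIS-06 and SEIS-07: z² cancels, leaving linear equations in x and y:
153.4 x + 376.8 y = -10069.39
-129.4 x + 401.6 y = -25966.69
Solving: x ≈ 52.013, y ≈ -47.899 km (keep extra digits for the depth step; rounded: 52.0, -47.9).
Then from the SEIS-05 sphere: z² = 72.78² − (x − 50.6)² − (y + 75.8)² with x = 52.013, y = -47.899, so z ≈ 67.205 ≈ 67.2 km.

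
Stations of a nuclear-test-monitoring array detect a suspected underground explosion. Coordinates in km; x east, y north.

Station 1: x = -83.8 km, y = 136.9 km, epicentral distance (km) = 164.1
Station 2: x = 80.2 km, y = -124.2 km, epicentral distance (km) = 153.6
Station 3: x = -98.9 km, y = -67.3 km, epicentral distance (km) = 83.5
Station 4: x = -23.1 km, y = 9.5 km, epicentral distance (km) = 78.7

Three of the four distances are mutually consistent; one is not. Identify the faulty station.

Solve using three stations at a time. Using Station 1, Station 2, Station 3 (subtract circle equations pairwise → linear system) gives (x, y) ≈ (-31.2, -18.5).
Distances from that point to each station vs reported:
  Station 1: calculated 164.1 vs reported 164.1 → residual 0.0 km
  Station 2: calculated 153.6 vs reported 153.6 → residual 0.0 km
  Station 3: calculated 83.4 vs reported 83.5 → residual 0.1 km
  Station 4: calculated 29.2 vs reported 78.7 → residual 49.5 km
Station 1, Station 2, Station 3 are mutually consistent (residuals ≈ 0); Station 4 is off by 49.5 km.

Station 4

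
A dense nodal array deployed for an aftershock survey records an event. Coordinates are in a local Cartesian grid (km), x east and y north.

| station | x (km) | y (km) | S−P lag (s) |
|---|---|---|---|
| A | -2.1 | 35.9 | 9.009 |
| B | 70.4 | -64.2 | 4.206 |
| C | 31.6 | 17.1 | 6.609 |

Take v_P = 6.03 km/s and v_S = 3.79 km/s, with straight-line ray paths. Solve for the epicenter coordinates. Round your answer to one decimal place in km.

Distance from S−P lag: d = Δt · v_P v_S / (v_P − v_S) = Δt · (6.03·3.79)/(6.03−3.79) ≈ 10.2025·Δt.
So d_A = 91.91, d_B = 42.91, d_C = 67.43 km.
Circle about each station: (x + 2.1)² + (y − 35.9)² = 91.91²; (x − 70.4)² + (y + 64.2)² = 42.91²; (x − 31.6)² + (y − 17.1)² = 67.43².
Subtracting the A equation from the B and C equations removes the quadratic terms:
145.0 x − 200.2 y = 14390.76
67.4 x − 37.6 y = 3898.39
Solving the 2×2 system: x ≈ 29.8, y ≈ -50.3 km.

29.8 km east, -50.3 km north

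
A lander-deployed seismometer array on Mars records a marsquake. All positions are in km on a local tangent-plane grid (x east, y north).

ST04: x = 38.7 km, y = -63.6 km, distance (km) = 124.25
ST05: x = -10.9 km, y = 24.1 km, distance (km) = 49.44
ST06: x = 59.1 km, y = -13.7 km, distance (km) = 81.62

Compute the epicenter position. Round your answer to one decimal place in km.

Circle about each station: (x − 38.7)² + (y + 63.6)² = 124.25²; (x + 10.9)² + (y − 24.1)² = 49.44²; (x − 59.1)² + (y + 13.7)² = 81.62².
Subtracting pairs of circle equations eliminates x²+y² and gives linear equations (the radical axes):
-99.2 x + 175.4 y = 8150.72
40.8 x + 99.8 y = 6914.09
Solving the 2×2 system: x ≈ 23.4, y ≈ 59.7 km.
Check against ST04 (with the unrounded x, y): √((x − 38.7)²+(y + 63.6)²) = 124.25 ≈ 124.25 km. ✓

23.4 km east, 59.7 km north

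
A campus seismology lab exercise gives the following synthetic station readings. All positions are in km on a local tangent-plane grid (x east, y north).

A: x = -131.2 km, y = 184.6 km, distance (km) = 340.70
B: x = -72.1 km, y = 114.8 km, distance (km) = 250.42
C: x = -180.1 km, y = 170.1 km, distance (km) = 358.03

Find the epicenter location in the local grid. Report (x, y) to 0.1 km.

x ≈ 51.3 km, y ≈ -103.1 km

Circle about each station: (x + 131.2)² + (y − 184.6)² = 340.70²; (x + 72.1)² + (y − 114.8)² = 250.42²; (x + 180.1)² + (y − 170.1)² = 358.03².
Subtracting the A equation from the B and C equations removes the quadratic terms:
118.2 x − 139.6 y = 20453.16
-97.8 x − 29.0 y = -2029.57
Solving the 2×2 system: x ≈ 51.3, y ≈ -103.1 km.
Check against A (with the unrounded x, y): √((x + 131.2)²+(y − 184.6)²) = 340.68 ≈ 340.70 km. ✓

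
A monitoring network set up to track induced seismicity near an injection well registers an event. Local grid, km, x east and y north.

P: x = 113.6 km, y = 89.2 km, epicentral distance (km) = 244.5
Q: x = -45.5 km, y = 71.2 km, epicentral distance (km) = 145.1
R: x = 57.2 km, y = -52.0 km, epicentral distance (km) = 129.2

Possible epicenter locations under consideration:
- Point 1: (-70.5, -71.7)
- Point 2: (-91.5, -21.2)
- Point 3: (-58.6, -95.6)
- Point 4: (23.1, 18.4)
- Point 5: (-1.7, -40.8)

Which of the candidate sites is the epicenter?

Point 1

For each candidate, compare |candidate − station| to the reported distance:
Point 1: residuals P 0.0, Q 0.0, R 0.0 → max 0.0 km
Point 2: residuals P 11.6, Q 41.9, R 22.7 → max 41.9 km
Point 3: residuals P 8.1, Q 22.2, R 5.5 → max 22.2 km
Point 4: residuals P 129.6, Q 58.5, R 51.0 → max 129.6 km
Point 5: residuals P 70.7, Q 24.8, R 69.2 → max 70.7 km
Only Point 1 has all residuals ≈ 0.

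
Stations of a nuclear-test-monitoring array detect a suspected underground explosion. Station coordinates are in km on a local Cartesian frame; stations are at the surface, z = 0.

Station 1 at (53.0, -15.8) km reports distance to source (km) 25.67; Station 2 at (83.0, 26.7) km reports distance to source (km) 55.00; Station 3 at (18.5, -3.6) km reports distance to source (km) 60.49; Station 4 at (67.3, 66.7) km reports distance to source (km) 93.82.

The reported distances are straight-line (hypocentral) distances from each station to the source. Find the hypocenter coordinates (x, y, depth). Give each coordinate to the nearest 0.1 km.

Each station gives a sphere (x−x_i)² + (y−y_i)² + z² = d_i² (stations at z=0).
Subtracting the Station 1 sphere from Station 2 and Station 3: z² cancels, leaving linear equations in x and y:
60.0 x + 85.0 y = 2177.20
-69.0 x + 24.4 y = -5703.52
Solving: x ≈ 73.397, y ≈ -26.195 km (keep extra digits for the depth step; rounded: 73.4, -26.2).
Then from the Station 1 sphere: z² = 25.67² − (x − 53.0)² − (y + 15.8)² with x = 73.397, y = -26.195, so z ≈ 11.613 ≈ 11.6 km.
Check against Station 4 (with the unrounded solution): distance 93.82 ≈ 93.82 km. ✓

(73.4, -26.2, 11.6)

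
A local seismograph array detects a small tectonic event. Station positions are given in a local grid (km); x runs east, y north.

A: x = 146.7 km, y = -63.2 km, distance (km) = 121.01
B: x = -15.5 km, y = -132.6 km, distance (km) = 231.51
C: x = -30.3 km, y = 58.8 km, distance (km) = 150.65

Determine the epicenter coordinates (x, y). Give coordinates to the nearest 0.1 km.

Circle about each station: (x − 146.7)² + (y + 63.2)² = 121.01²; (x + 15.5)² + (y + 132.6)² = 231.51²; (x + 30.3)² + (y − 58.8)² = 150.65².
Subtracting the A equation from the B and C equations removes the quadratic terms:
-324.4 x − 138.8 y = -46645.58
-354.0 x + 244.0 y = -29191.60
Solving the 2×2 system: x ≈ 120.3, y ≈ 54.9 km.

120.3 km east, 54.9 km north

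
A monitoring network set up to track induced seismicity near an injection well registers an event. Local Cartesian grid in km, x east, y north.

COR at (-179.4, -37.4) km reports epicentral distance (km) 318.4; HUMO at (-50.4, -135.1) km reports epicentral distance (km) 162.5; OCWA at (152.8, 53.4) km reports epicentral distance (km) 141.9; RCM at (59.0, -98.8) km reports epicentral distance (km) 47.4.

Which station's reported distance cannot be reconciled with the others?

Solve using three stations at a time. Using HUMO, OCWA, RCM (subtract circle equations pairwise → linear system) gives (x, y) ≈ (102.2, -79.2).
Distances from that point to each station vs reported:
  COR: calculated 284.7 vs reported 318.4 → residual 33.7 km
  HUMO: calculated 162.5 vs reported 162.5 → residual 0.0 km
  OCWA: calculated 141.9 vs reported 141.9 → residual 0.0 km
  RCM: calculated 47.4 vs reported 47.4 → residual 0.0 km
HUMO, OCWA, RCM are mutually consistent (residuals ≈ 0); COR is off by 33.7 km.

COR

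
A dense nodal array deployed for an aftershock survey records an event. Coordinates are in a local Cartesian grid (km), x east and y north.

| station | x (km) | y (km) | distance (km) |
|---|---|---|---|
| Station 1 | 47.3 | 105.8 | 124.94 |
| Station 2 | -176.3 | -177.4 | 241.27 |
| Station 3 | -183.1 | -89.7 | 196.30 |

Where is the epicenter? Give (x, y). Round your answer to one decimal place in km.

-4.7 km east, -7.8 km north

Circle about each station: (x − 47.3)² + (y − 105.8)² = 124.94²; (x + 176.3)² + (y + 177.4)² = 241.27²; (x + 183.1)² + (y + 89.7)² = 196.30².
Subtracting the Station 1 equation from the Station 2 and Station 3 equations removes the quadratic terms:
-447.2 x − 566.4 y = 6520.31
-460.8 x − 391.0 y = 5217.08
Solving the 2×2 system: x ≈ -4.7, y ≈ -7.8 km.
Check against Station 1 (with the unrounded x, y): √((x − 47.3)²+(y − 105.8)²) = 124.93 ≈ 124.94 km. ✓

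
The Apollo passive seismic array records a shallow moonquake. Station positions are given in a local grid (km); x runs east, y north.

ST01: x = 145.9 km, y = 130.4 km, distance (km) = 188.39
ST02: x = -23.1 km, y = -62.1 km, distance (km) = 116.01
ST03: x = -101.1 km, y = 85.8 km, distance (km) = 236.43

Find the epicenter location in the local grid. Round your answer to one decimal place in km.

(92.3, -50.2)

Circle about each station: (x − 145.9)² + (y − 130.4)² = 188.39²; (x + 23.1)² + (y + 62.1)² = 116.01²; (x + 101.1)² + (y − 85.8)² = 236.43².
Subtracting pairs of circle equations eliminates x²+y² and gives linear equations (the radical axes):
-338.0 x − 385.0 y = -11868.48
-494.0 x − 89.2 y = -41116.47
Solving the 2×2 system: x ≈ 92.3, y ≈ -50.2 km.
Check against ST01 (with the unrounded x, y): √((x − 145.9)²+(y − 130.4)²) = 188.39 ≈ 188.39 km. ✓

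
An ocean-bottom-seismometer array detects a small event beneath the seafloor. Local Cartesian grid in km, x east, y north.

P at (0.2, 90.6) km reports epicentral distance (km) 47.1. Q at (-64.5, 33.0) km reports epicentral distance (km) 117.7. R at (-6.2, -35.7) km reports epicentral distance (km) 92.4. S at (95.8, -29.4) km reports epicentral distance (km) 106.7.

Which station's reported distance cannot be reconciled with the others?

Q

Solve using three stations at a time. Using P, R, S (subtract circle equations pairwise → linear system) gives (x, y) ≈ (25.7, 51.0).
Distances from that point to each station vs reported:
  P: calculated 47.1 vs reported 47.1 → residual 0.0 km
  Q: calculated 92.0 vs reported 117.7 → residual 25.7 km
  R: calculated 92.4 vs reported 92.4 → residual 0.0 km
  S: calculated 106.7 vs reported 106.7 → residual 0.0 km
P, R, S are mutually consistent (residuals ≈ 0); Q is off by 25.7 km.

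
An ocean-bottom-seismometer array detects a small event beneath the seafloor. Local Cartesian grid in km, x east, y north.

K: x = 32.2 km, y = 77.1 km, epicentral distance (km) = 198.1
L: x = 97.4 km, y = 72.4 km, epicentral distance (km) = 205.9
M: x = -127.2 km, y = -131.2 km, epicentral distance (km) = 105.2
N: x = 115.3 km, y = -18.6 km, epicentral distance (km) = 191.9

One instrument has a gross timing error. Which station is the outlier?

K

Solve using three stations at a time. Using L, M, N (subtract circle equations pairwise → linear system) gives (x, y) ≈ (-75.5, -39.5).
Distances from that point to each station vs reported:
  K: calculated 158.7 vs reported 198.1 → residual 39.4 km
  L: calculated 205.9 vs reported 205.9 → residual 0.0 km
  M: calculated 105.3 vs reported 105.2 → residual 0.1 km
  N: calculated 191.9 vs reported 191.9 → residual 0.0 km
L, M, N are mutually consistent (residuals ≈ 0); K is off by 39.4 km.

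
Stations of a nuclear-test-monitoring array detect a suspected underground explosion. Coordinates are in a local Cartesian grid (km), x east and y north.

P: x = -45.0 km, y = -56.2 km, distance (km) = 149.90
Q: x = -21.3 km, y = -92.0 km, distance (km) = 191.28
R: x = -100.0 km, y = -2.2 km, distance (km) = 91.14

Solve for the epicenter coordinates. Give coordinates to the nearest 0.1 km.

Circle about each station: (x + 45.0)² + (y + 56.2)² = 149.90²; (x + 21.3)² + (y + 92.0)² = 191.28²; (x + 100.0)² + (y + 2.2)² = 91.14².
Subtracting the P equation from the Q and R equations removes the quadratic terms:
47.4 x − 71.6 y = -10383.78
-110.0 x + 108.0 y = 18984.91
Solving the 2×2 system: x ≈ -86.3, y ≈ 87.9 km.
Check against P (with the unrounded x, y): √((x + 45.0)²+(y + 56.2)²) = 149.90 ≈ 149.90 km. ✓

-86.3 km east, 87.9 km north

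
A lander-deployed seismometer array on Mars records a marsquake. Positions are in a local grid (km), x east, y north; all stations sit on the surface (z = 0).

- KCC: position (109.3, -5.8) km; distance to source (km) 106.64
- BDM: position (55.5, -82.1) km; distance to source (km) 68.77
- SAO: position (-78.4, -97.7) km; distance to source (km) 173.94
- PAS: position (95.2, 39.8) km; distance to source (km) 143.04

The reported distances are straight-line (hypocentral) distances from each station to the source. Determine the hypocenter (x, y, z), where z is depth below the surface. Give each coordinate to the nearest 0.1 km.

Each station gives a sphere (x−x_i)² + (y−y_i)² + z² = d_i² (stations at z=0).
Subtracting the KCC sphere from BDM and SAO: z² cancels, leaving linear equations in x and y:
-107.6 x − 152.6 y = 4483.31
-375.4 x − 183.8 y = -15171.31
Solving: x ≈ 83.691, y ≈ -88.391 km (keep extra digits for the depth step; rounded: 83.7, -88.4).
Then from the KCC sphere: z² = 106.64² − (x − 109.3)² − (y + 5.8)² with x = 83.691, y = -88.391, so z ≈ 62.410 ≈ 62.4 km.

(83.7, -88.4, 62.4)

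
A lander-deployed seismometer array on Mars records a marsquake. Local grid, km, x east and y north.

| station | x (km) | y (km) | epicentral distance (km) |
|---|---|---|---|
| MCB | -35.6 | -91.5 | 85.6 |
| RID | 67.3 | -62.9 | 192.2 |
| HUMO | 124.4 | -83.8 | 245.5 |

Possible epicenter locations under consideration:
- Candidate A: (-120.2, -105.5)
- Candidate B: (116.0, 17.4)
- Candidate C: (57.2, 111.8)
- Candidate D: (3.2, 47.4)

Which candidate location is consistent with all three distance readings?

For each candidate, compare |candidate − station| to the reported distance:
Candidate A: residuals MCB 0.2, RID 0.1, HUMO 0.1 → max 0.2 km
Candidate B: residuals MCB 101.1, RID 98.3, HUMO 144.0 → max 144.0 km
Candidate C: residuals MCB 137.9, RID 17.2, HUMO 38.7 → max 137.9 km
Candidate D: residuals MCB 58.6, RID 64.6, HUMO 66.9 → max 66.9 km
Only Candidate A has all residuals ≈ 0.

Candidate A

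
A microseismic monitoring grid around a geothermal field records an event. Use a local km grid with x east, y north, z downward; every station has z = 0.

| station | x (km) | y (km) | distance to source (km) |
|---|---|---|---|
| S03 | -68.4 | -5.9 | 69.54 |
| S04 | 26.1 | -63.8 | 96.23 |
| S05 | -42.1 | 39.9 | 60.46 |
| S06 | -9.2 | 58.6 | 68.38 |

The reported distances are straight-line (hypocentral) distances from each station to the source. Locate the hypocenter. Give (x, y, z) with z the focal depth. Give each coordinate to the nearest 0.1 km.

x ≈ -18.0 km, y ≈ 8.5 km, depth ≈ 45.7 km

Each station gives a sphere (x−x_i)² + (y−y_i)² + z² = d_i² (stations at z=0).
Subtracting the S03 sphere from S04 and S05: z² cancels, leaving linear equations in x and y:
189.0 x − 115.8 y = -4386.12
52.6 x + 91.6 y = -168.55
Solving: x ≈ -18.001, y ≈ 8.497 km (keep extra digits for the depth step; rounded: -18.0, 8.5).
Then from the S03 sphere: z² = 69.54² − (x + 68.4)² − (y + 5.9)² with x = -18.001, y = 8.497, so z ≈ 45.700 ≈ 45.7 km.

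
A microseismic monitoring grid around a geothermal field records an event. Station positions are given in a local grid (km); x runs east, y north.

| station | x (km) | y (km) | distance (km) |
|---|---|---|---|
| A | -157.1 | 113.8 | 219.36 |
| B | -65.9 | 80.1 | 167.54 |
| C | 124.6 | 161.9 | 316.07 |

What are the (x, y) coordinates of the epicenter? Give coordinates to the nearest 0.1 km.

Circle about each station: (x + 157.1)² + (y − 113.8)² = 219.36²; (x + 65.9)² + (y − 80.1)² = 167.54²; (x − 124.6)² + (y − 161.9)² = 316.07².
Subtracting the A equation from the B and C equations removes the quadratic terms:
182.4 x − 67.4 y = -6822.87
563.4 x + 96.2 y = -47675.52
Solving the 2×2 system: x ≈ -69.7, y ≈ -87.4 km.
Check against A (with the unrounded x, y): √((x + 157.1)²+(y − 113.8)²) = 219.36 ≈ 219.36 km. ✓

x ≈ -69.7 km, y ≈ -87.4 km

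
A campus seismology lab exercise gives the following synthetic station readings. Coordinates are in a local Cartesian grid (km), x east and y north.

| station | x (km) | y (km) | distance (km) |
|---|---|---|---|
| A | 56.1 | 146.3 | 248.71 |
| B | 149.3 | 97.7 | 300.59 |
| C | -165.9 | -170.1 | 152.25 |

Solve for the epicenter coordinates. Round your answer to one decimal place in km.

x ≈ -125.9 km, y ≈ -23.2 km

Circle about each station: (x − 56.1)² + (y − 146.3)² = 248.71²; (x − 149.3)² + (y − 97.7)² = 300.59²; (x + 165.9)² + (y + 170.1)² = 152.25².
Subtracting pairs of circle equations eliminates x²+y² and gives linear equations (the radical axes):
186.4 x − 97.2 y = -21212.80
-444.0 x − 632.8 y = 70582.52
Solving the 2×2 system: x ≈ -125.9, y ≈ -23.2 km.
Check against A (with the unrounded x, y): √((x − 56.1)²+(y − 146.3)²) = 248.71 ≈ 248.71 km. ✓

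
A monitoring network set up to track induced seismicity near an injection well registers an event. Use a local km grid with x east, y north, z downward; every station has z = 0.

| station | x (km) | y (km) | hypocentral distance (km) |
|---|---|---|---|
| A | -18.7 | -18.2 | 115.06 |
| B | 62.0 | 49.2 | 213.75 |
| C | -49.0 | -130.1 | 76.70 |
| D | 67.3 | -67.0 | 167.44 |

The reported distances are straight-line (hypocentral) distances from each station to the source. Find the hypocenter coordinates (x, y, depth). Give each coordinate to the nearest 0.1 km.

x ≈ -89.7 km, y ≈ -91.9 km, depth ≈ 52.6 km

Each station gives a sphere (x−x_i)² + (y−y_i)² + z² = d_i² (stations at z=0).
Subtracting the A sphere from B and C: z² cancels, leaving linear equations in x and y:
161.4 x + 134.8 y = -26866.55
-60.6 x − 223.8 y = 26001.99
Solving: x ≈ -89.712, y ≈ -91.892 km (keep extra digits for the depth step; rounded: -89.7, -91.9).
Then from the A sphere: z² = 115.06² − (x + 18.7)² − (y + 18.2)² with x = -89.712, y = -91.892, so z ≈ 52.589 ≈ 52.6 km.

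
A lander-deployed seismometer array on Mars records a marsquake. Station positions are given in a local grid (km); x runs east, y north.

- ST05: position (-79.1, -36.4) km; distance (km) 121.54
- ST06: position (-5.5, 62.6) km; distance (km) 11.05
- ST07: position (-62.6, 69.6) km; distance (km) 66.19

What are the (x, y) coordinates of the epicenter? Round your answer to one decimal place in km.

x ≈ 1.8 km, y ≈ 54.3 km

Circle about each station: (x + 79.1)² + (y + 36.4)² = 121.54²; (x + 5.5)² + (y − 62.6)² = 11.05²; (x + 62.6)² + (y − 69.6)² = 66.19².
Subtracting the ST05 equation from the ST06 and ST07 equations removes the quadratic terms:
147.2 x + 198.0 y = 11017.11
33.0 x + 212.0 y = 11572.01
Solving the 2×2 system: x ≈ 1.8, y ≈ 54.3 km.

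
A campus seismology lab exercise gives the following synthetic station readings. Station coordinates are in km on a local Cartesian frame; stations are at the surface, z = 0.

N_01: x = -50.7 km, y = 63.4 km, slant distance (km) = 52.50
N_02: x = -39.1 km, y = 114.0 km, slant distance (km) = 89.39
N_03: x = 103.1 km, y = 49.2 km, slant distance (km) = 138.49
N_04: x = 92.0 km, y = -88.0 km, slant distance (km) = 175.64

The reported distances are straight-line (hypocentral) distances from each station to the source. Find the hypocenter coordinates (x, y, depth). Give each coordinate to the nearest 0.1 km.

Each station gives a sphere (x−x_i)² + (y−y_i)² + z² = d_i² (stations at z=0).
Subtracting the N_01 sphere from N_02 and N_03: z² cancels, leaving linear equations in x and y:
23.2 x + 101.2 y = 2700.44
307.6 x − 28.4 y = -9963.03
Solving: x ≈ -29.306, y ≈ 33.402 km (keep extra digits for the depth step; rounded: -29.3, 33.4).
Then from the N_01 sphere: z² = 52.50² − (x + 50.7)² − (y − 63.4)² with x = -29.306, y = 33.402, so z ≈ 37.399 ≈ 37.4 km.
Check against N_04 (with the unrounded solution): distance 175.65 ≈ 175.64 km. ✓

(-29.3, 33.4, 37.4)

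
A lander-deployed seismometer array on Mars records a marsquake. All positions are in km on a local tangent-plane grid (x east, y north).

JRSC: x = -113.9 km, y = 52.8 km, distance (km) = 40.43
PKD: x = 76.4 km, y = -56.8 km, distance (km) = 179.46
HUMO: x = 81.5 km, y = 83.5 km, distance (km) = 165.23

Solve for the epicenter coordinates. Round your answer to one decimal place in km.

x ≈ -76.9 km, y ≈ 36.5 km

Circle about each station: (x + 113.9)² + (y − 52.8)² = 40.43²; (x − 76.4)² + (y + 56.8)² = 179.46²; (x − 81.5)² + (y − 83.5)² = 165.23².
Subtracting the JRSC equation from the PKD and HUMO equations removes the quadratic terms:
380.6 x − 219.2 y = -37269.16
390.8 x + 61.4 y = -27812.92
Solving the 2×2 system: x ≈ -76.9, y ≈ 36.5 km.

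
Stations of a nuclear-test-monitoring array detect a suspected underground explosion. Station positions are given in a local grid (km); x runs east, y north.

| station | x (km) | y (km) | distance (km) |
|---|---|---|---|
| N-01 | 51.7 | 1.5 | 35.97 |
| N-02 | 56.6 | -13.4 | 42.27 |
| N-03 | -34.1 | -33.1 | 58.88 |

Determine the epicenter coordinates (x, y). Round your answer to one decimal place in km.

Circle about each station: (x − 51.7)² + (y − 1.5)² = 35.97²; (x − 56.6)² + (y + 13.4)² = 42.27²; (x + 34.1)² + (y + 33.1)² = 58.88².
Subtracting the N-01 equation from the N-02 and N-03 equations removes the quadratic terms:
9.8 x − 29.8 y = 215.07
-171.6 x − 69.2 y = -2589.73
Solving the 2×2 system: x ≈ 15.9, y ≈ -2.0 km.

x ≈ 15.9 km, y ≈ -2.0 km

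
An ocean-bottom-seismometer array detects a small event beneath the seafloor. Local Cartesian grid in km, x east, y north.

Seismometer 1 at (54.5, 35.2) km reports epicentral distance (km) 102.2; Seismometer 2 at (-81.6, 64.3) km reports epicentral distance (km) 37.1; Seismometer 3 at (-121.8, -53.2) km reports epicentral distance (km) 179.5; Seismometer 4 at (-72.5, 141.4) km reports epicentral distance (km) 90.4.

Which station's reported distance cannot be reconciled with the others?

Seismometer 3

Solve using three stations at a time. Using Seismometer 1, Seismometer 2, Seismometer 4 (subtract circle equations pairwise → linear system) gives (x, y) ≈ (-45.7, 55.1).
Distances from that point to each station vs reported:
  Seismometer 1: calculated 102.2 vs reported 102.2 → residual 0.0 km
  Seismometer 2: calculated 37.0 vs reported 37.1 → residual 0.1 km
  Seismometer 3: calculated 132.3 vs reported 179.5 → residual 47.2 km
  Seismometer 4: calculated 90.4 vs reported 90.4 → residual 0.0 km
Seismometer 1, Seismometer 2, Seismometer 4 are mutually consistent (residuals ≈ 0); Seismometer 3 is off by 47.2 km.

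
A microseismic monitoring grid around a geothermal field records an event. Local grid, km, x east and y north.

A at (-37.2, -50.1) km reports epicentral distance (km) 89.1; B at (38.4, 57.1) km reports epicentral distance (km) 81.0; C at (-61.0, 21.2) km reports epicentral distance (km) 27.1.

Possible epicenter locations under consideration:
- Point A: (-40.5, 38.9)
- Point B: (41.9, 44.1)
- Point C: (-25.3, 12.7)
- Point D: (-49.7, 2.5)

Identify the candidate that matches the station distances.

Point A

For each candidate, compare |candidate − station| to the reported distance:
Point A: residuals A 0.0, B 0.0, C 0.0 → max 0.0 km
Point B: residuals A 33.9, B 67.5, C 78.3 → max 78.3 km
Point C: residuals A 25.2, B 3.4, C 9.6 → max 25.2 km
Point D: residuals A 35.0, B 22.6, C 5.3 → max 35.0 km
Only Point A has all residuals ≈ 0.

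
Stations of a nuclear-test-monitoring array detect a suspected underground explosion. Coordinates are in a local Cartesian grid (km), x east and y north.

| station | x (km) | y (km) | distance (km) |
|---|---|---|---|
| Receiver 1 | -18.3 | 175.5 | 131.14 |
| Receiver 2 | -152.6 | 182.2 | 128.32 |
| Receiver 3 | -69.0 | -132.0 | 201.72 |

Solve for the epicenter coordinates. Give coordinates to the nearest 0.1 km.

(-93.7, 68.2)

Circle about each station: (x + 18.3)² + (y − 175.5)² = 131.14²; (x + 152.6)² + (y − 182.2)² = 128.32²; (x + 69.0)² + (y + 132.0)² = 201.72².
Subtracting the Receiver 1 equation from the Receiver 2 and Receiver 3 equations removes the quadratic terms:
-268.6 x + 13.4 y = 26080.14
-101.4 x − 615.0 y = -32443.40
Solving the 2×2 system: x ≈ -93.7, y ≈ 68.2 km.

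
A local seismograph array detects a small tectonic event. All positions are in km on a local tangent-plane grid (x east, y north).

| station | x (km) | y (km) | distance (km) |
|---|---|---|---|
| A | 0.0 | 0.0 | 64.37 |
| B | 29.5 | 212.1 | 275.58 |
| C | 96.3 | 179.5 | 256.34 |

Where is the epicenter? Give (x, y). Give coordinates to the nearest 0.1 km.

(13.2, -63.0)

Circle about each station: x² + y² = 64.37²; (x − 29.5)² + (y − 212.1)² = 275.58²; (x − 96.3)² + (y − 179.5)² = 256.34².
Subtracting the A equation from the B and C equations removes the quadratic terms:
59.0 x + 424.2 y = -25944.18
192.6 x + 359.0 y = -20072.76
Solving the 2×2 system: x ≈ 13.2, y ≈ -63.0 km.
Check against A (with the unrounded x, y): √(x²+y²) = 64.37 ≈ 64.37 km. ✓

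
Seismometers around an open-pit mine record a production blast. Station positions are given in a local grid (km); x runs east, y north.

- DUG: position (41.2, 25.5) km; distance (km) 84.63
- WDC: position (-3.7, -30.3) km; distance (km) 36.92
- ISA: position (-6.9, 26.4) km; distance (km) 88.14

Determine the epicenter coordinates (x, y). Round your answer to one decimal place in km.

Circle about each station: (x − 41.2)² + (y − 25.5)² = 84.63²; (x + 3.7)² + (y + 30.3)² = 36.92²; (x + 6.9)² + (y − 26.4)² = 88.14².
Subtracting the DUG equation from the WDC and ISA equations removes the quadratic terms:
-89.8 x − 111.6 y = 4383.24
-96.2 x + 1.8 y = -2209.54
Solving the 2×2 system: x ≈ 21.9, y ≈ -56.9 km.
Check against DUG (with the unrounded x, y): √((x − 41.2)²+(y − 25.5)²) = 84.63 ≈ 84.63 km. ✓

21.9 km east, -56.9 km north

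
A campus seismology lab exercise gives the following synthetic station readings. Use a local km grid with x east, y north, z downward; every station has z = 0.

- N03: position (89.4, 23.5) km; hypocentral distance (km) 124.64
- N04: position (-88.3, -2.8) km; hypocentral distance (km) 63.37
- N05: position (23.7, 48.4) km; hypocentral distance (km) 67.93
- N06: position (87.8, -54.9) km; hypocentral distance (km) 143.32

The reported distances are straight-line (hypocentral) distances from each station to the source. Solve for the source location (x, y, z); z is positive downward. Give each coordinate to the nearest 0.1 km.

Each station gives a sphere (x−x_i)² + (y−y_i)² + z² = d_i² (stations at z=0).
Subtracting the N03 sphere from N04 and N05: z² cancels, leaving linear equations in x and y:
-355.4 x − 52.6 y = 10779.49
-131.4 x + 49.8 y = 5280.28
Solving: x ≈ -33.098, y ≈ 18.699 km (keep extra digits for the depth step; rounded: -33.1, 18.7).
Then from the N03 sphere: z² = 124.64² − (x − 89.4)² − (y − 23.5)² with x = -33.098, y = 18.699, so z ≈ 22.502 ≈ 22.5 km.
Check against N06 (with the unrounded solution): distance 143.32 ≈ 143.32 km. ✓

(-33.1, 18.7, 22.5)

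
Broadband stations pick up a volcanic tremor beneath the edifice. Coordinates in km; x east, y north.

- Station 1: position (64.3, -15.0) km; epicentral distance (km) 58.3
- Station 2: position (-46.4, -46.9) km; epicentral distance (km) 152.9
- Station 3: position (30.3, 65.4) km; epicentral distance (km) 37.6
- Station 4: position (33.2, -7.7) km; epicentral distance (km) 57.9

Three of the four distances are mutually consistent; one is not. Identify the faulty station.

Station 2

Solve using three stations at a time. Using Station 1, Station 3, Station 4 (subtract circle equations pairwise → linear system) gives (x, y) ≈ (60.8, 43.3).
Distances from that point to each station vs reported:
  Station 1: calculated 58.4 vs reported 58.3 → residual 0.1 km
  Station 2: calculated 140.1 vs reported 152.9 → residual 12.8 km
  Station 3: calculated 37.7 vs reported 37.6 → residual 0.1 km
  Station 4: calculated 58.0 vs reported 57.9 → residual 0.1 km
Station 1, Station 3, Station 4 are mutually consistent (residuals ≈ 0); Station 2 is off by 12.8 km.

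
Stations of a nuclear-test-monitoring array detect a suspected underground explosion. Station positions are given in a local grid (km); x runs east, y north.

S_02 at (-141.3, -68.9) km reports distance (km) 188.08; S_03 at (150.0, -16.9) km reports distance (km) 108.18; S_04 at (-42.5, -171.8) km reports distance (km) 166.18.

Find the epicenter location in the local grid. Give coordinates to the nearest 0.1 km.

Circle about each station: (x + 141.3)² + (y + 68.9)² = 188.08²; (x − 150.0)² + (y + 16.9)² = 108.18²; (x + 42.5)² + (y + 171.8)² = 166.18².
Subtracting the S_02 equation from the S_03 and S_04 equations removes the quadratic terms:
582.6 x + 104.0 y = 21743.88
197.6 x − 205.8 y = 14366.88
Solving the 2×2 system: x ≈ 42.5, y ≈ -29.0 km.
Check against S_02 (with the unrounded x, y): √((x + 141.3)²+(y + 68.9)²) = 188.08 ≈ 188.08 km. ✓

42.5 km east, -29.0 km north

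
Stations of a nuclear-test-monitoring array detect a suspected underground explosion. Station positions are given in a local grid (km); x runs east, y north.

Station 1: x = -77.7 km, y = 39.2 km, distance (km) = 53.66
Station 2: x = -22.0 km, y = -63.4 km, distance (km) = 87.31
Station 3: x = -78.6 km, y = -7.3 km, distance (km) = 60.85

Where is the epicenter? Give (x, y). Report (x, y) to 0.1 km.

(-26.3, 23.8)

Circle about each station: (x + 77.7)² + (y − 39.2)² = 53.66²; (x + 22.0)² + (y + 63.4)² = 87.31²; (x + 78.6)² + (y + 7.3)² = 60.85².
Subtracting pairs of circle equations eliminates x²+y² and gives linear equations (the radical axes):
111.4 x − 205.2 y = -7814.01
-1.8 x − 93.0 y = -2166.01
Solving the 2×2 system: x ≈ -26.3, y ≈ 23.8 km.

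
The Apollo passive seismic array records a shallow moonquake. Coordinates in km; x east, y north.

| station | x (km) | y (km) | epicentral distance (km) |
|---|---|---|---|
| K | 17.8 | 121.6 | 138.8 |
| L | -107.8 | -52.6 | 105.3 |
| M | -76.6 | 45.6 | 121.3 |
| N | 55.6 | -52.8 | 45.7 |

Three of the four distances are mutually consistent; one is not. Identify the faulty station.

L

Solve using three stations at a time. Using K, M, N (subtract circle equations pairwise → linear system) gives (x, y) ≈ (27.4, -16.9).
Distances from that point to each station vs reported:
  K: calculated 138.8 vs reported 138.8 → residual 0.0 km
  L: calculated 139.8 vs reported 105.3 → residual 34.5 km
  M: calculated 121.3 vs reported 121.3 → residual 0.0 km
  N: calculated 45.7 vs reported 45.7 → residual 0.0 km
K, M, N are mutually consistent (residuals ≈ 0); L is off by 34.5 km.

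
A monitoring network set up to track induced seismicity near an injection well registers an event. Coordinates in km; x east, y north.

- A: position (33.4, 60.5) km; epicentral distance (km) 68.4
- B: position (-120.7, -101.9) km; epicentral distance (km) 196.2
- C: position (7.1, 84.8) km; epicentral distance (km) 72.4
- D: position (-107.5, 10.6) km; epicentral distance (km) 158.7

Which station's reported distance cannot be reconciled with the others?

Solve using three stations at a time. Using A, B, D (subtract circle equations pairwise → linear system) gives (x, y) ≈ (50.4, -5.8).
Distances from that point to each station vs reported:
  A: calculated 68.4 vs reported 68.4 → residual 0.0 km
  B: calculated 196.2 vs reported 196.2 → residual 0.0 km
  C: calculated 100.4 vs reported 72.4 → residual 28.0 km
  D: calculated 158.7 vs reported 158.7 → residual 0.0 km
A, B, D are mutually consistent (residuals ≈ 0); C is off by 28.0 km.

C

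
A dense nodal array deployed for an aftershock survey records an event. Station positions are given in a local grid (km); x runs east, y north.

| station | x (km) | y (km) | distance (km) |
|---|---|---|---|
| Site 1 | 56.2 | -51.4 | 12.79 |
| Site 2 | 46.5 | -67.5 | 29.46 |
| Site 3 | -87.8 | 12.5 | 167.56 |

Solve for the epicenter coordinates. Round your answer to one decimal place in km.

(68.5, -47.9)

Circle about each station: (x − 56.2)² + (y + 51.4)² = 12.79²; (x − 46.5)² + (y + 67.5)² = 29.46²; (x + 87.8)² + (y − 12.5)² = 167.56².
Subtracting pairs of circle equations eliminates x²+y² and gives linear equations (the radical axes):
-19.4 x − 32.2 y = 213.79
-288.0 x + 127.8 y = -25848.08
Solving the 2×2 system: x ≈ 68.5, y ≈ -47.9 km.
Check against Site 1 (with the unrounded x, y): √((x − 56.2)²+(y + 51.4)²) = 12.78 ≈ 12.79 km. ✓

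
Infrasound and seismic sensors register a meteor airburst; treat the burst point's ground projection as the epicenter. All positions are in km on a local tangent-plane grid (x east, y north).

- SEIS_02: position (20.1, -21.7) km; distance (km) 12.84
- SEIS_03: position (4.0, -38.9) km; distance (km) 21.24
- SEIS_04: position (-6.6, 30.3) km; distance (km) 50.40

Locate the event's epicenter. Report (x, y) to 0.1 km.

Circle about each station: (x − 20.1)² + (y + 21.7)² = 12.84²; (x − 4.0)² + (y + 38.9)² = 21.24²; (x + 6.6)² + (y − 30.3)² = 50.40².
Subtracting the SEIS_02 equation from the SEIS_03 and SEIS_04 equations removes the quadratic terms:
-32.2 x − 34.4 y = 368.04
-53.4 x + 104.0 y = -2288.54
Solving the 2×2 system: x ≈ 7.8, y ≈ -18.0 km.

7.8 km east, -18.0 km north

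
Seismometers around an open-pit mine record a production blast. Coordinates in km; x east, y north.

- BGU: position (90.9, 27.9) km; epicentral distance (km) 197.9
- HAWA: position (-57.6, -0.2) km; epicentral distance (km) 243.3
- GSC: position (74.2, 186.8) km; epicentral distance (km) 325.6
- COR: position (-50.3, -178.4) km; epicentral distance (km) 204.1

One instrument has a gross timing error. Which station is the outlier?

Solve using three stations at a time. Using HAWA, GSC, COR (subtract circle equations pairwise → linear system) gives (x, y) ≈ (147.8, -130.2).
Distances from that point to each station vs reported:
  BGU: calculated 168.1 vs reported 197.9 → residual 29.8 km
  HAWA: calculated 243.1 vs reported 243.3 → residual 0.2 km
  GSC: calculated 325.5 vs reported 325.6 → residual 0.1 km
  COR: calculated 203.9 vs reported 204.1 → residual 0.2 km
HAWA, GSC, COR are mutually consistent (residuals ≈ 0); BGU is off by 29.8 km.

BGU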